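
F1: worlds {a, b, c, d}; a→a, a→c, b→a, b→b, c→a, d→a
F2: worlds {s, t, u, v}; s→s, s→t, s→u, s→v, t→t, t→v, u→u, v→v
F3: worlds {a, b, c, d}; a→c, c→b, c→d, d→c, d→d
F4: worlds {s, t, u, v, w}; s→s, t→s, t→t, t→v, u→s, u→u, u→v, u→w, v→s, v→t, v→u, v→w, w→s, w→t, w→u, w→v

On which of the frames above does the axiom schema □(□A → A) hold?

F2

Frame correspondent (Sahlqvist): ∀x ∀y (Rxy → Ryy) — i.e. shift-reflexivity.
F1: fails — Rac but not Rcc.
F2: holds.
F3: fails — Rdc but not Rcc.
F4: fails — Ruv but not Rvv.
Valid on: F2.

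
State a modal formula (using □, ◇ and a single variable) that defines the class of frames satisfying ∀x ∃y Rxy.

□s → ◇s

This is seriality; the standard corresponding axiom is D: □s → ◇s.
Suppose □s→◇s is valid. At any x set V(s)=W. Then □s at x, so ◇s at x, so x has a successor.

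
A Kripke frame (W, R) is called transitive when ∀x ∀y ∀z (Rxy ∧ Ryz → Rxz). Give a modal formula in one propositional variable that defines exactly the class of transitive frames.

A defining formula is □r → □□r (the 4 axiom).
Suppose □r→□□r is valid. Take Rxy, Ryz and set V(r)={w : Rxw}. Then □r at x, so □□r at x, so □r at y, so r at z, i.e. Rxz.

□r → □□r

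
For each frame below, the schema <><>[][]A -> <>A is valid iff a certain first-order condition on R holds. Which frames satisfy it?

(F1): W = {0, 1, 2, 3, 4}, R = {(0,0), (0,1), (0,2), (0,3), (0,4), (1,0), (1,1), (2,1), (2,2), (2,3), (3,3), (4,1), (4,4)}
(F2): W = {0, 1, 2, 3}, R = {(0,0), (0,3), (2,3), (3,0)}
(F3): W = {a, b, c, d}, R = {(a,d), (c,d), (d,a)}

(F2)

Frame correspondent (Sahlqvist): forall x forall y (x R^2 y -> exists w (y R^2 w & xRw)) — i.e. a generalized confluence (Geach) condition.
(F1): fails — 1R²3 but no w with 3R²w and 1Rw.
(F2): satisfies the condition.
(F3): fails — aR²a but no w with aR²w and aRw.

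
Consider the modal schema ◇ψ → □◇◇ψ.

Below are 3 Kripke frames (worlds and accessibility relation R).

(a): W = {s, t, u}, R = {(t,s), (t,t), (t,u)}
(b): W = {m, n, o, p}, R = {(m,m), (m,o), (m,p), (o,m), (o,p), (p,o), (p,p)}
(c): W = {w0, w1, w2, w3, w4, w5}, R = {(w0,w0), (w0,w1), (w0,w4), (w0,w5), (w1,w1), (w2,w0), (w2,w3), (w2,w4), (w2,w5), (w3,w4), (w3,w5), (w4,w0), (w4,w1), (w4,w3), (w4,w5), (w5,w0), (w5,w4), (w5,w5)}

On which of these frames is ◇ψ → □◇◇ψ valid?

Frame correspondent (Sahlqvist): ∀x ∀y ∀z ((xRy ∧ xRz) → ∃w (y = w ∧ zR²w)) — i.e. a generalized confluence (Geach) condition.
(a): fails — tRs, tRs but no w with s=w and sR²w.
(b): satisfies the condition.
(c): fails — w0Rw0, w0Rw1 but no w with w0=w and w1R²w.

(b)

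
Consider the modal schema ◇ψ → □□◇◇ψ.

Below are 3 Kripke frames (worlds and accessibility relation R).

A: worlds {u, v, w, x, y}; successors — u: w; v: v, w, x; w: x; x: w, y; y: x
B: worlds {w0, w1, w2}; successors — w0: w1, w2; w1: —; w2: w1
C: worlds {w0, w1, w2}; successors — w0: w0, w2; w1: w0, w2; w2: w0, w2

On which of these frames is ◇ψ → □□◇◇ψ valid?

C

This is the axiom for a generalized confluence (Geach) condition; its first-order frame correspondent is ∀x ∀y ∀z ((xRy ∧ xR²z) → ∃w (y = w ∧ zR²w)).
A: fails — uRw, uR²x but no t with w=t and xR²t.
B: fails — w0Rw1, w0R²w1 but no w with w1=w and w1R²w.
C: satisfies the condition.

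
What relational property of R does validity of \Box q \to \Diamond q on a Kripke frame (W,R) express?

Suppose □q→◇q is valid. At any x set V(q)=W. Then □q at x, so ◇q at x, so x has a successor.

Seriality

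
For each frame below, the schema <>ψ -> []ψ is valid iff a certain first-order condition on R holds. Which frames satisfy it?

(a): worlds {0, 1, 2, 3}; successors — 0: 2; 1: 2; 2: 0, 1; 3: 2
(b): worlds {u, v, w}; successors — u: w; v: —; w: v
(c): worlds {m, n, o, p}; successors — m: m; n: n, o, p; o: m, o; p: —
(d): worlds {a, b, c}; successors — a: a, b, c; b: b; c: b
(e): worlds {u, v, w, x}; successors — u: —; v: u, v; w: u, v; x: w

(b)

The schema corresponds to partial functionality: forall x forall y forall z (Rxy & Rxz -> y = z).
(a): fails — 2 sees both 0 and 1.
(b): ✓.
(c): fails — n sees both n and o.
(d): fails — a sees both a and b.
(e): fails — v sees both u and v.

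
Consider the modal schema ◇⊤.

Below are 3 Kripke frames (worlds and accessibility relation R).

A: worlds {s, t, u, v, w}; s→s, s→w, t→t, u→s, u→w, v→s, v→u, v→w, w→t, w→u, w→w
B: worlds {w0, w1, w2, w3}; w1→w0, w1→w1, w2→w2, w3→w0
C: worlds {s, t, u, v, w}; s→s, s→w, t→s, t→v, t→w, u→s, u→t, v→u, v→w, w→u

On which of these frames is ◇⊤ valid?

A, C

Frame correspondent (Sahlqvist): ∀x ∃y Rxy — i.e. seriality.
A: ✓.
B: fails — world w0 has no successor.
C: ✓.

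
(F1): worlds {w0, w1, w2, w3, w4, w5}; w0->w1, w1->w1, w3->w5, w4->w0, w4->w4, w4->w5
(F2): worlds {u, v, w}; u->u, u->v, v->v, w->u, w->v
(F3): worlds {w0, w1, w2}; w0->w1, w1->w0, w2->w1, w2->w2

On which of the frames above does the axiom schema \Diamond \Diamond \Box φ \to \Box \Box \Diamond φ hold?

(F2)

This is the axiom for a generalized confluence (Geach) condition; its first-order frame correspondent is \forall x \forall y \forall z ((x R^2 y \wedge x R^2 z) \to \exists w (yRw \wedge zRw)).
(F1): fails — w4R²w0, w4R²w4 but no w with w0Rw and w4Rw.
(F2): satisfies the condition.
(F3): fails — w2R²w0, w2R²w1 but no w with w0Rw and w1Rw.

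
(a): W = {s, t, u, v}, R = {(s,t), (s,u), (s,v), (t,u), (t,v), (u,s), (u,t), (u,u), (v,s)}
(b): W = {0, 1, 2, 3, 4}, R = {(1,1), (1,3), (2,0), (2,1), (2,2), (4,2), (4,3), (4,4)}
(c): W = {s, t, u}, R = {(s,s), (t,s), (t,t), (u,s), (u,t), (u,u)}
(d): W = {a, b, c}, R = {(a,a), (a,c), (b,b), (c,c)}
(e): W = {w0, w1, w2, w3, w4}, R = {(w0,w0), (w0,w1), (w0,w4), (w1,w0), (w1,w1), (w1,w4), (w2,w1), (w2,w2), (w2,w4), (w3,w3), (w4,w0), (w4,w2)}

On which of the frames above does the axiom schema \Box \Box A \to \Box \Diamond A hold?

The schema corresponds to a generalized confluence (Geach) condition: \forall x \forall z (xRz \to \exists w (x R^2 w \wedge zRw)).
(a): holds.
(b): fails — 1R3 but no w with 1R²w and 3Rw.
(c): holds.
(d): holds.
(e): holds.
Valid on: (a), (c), (d), (e).

(a), (c), (d), (e)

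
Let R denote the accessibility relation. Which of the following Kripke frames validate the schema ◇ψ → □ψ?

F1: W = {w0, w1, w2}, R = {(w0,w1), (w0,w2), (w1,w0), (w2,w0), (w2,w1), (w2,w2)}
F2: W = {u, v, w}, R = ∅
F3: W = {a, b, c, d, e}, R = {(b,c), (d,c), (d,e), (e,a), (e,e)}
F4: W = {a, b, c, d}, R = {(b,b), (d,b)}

Frame correspondent (Sahlqvist): ∀x ∀y ∀z (Rxy ∧ Rxz → y = z) — i.e. partial functionality.
F1: fails — w0 sees both w1 and w2.
F2: condition met.
F3: fails — d sees both c and e.
F4: condition met.

F2, F4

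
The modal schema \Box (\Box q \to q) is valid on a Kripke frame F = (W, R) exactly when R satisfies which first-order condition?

This schema is the T□ axiom.
Its frame correspondent is shift-reflexivity — \forall x \forall y (Rxy \to Ryy).

Shift-reflexivity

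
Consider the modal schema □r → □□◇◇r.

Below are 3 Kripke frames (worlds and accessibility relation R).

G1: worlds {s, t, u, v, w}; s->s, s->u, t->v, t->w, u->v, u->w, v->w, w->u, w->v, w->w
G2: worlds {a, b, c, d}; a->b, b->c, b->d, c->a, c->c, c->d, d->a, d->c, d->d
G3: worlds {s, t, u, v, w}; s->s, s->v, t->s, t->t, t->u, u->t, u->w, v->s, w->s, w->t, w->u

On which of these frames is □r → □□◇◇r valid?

The schema corresponds to a generalized confluence (Geach) condition: ∀x ∀z (xR²z → ∃w (xRw ∧ zR²w)).
G1: condition met.
G2: condition met.
G3: fails — uR²s but no w* with uRw* and sR²w*.
Valid on: G1, G2.

G1, G2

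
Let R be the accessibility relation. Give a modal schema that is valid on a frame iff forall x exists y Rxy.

□p → ◇p

A defining formula is □p → ◇p (the D axiom).
Suppose □p→◇p is valid. At any x set V(p)=W. Then □p at x, so ◇p at x, so x has a successor.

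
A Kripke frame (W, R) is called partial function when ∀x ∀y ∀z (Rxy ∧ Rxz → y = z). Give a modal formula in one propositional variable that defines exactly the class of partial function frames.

◇s → □s

This is partial functionality; the standard corresponding axiom is CD: ◇s → □s.
Suppose ◇s→□s is valid. Take Rxy, Rxz and set V(s)={y}. Then ◇s at x, so □s at x, so s at z, i.e. z=y.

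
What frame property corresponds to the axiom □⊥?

□⊥ is valid iff no world has any successor (otherwise □⊥ fails at any world with one).
Conversely, on a frame with emptiness of R the schema holds at every world under every valuation.
So the correspondent is emptiness of R.

emptiness of R: ∀x ∀y ¬Rxy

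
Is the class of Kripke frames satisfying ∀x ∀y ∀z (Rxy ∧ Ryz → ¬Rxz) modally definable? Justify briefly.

No — not modally definable

Any modally definable frame class is closed under surjective bounded morphisms.
The 5-cycle (worlds a,b,c,d,e with a→b→c→d→e→a) is intransitive. Mapping every world to a single reflexive point • is a surjective bounded morphism; the reflexive point is not intransitive (R••∧R•• but R••).
So no modal formula (or set of formulas) defines exactly the intransitive frames.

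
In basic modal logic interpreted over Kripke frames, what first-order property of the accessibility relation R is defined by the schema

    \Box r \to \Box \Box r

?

Suppose □r→□□r is valid. Take Rxy, Ryz and set V(r)={w : Rxw}. Then □r at x, so □□r at x, so □r at y, so r at z, i.e. Rxz.

transitivity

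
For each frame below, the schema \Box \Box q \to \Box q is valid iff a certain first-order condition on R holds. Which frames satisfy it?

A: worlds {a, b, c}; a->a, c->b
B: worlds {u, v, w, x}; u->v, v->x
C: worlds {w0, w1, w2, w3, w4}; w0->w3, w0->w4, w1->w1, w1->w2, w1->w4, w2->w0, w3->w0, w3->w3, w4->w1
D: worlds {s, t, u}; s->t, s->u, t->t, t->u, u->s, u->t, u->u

The schema corresponds to density: \forall x \forall y (Rxy \to \exists z (Rxz \wedge Rzy)).
A: fails — Rcb but no z with Rcz and Rzb.
B: fails — Ruv but no z with Ruz and Rzv.
C: fails — Rw0w4 but no z with Rw0z and Rzw4.
D: satisfies the condition.

D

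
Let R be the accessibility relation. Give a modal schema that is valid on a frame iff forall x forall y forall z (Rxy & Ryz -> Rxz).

This is transitivity; the standard corresponding axiom is 4: □s → □□s.
Suppose □s→□□s is valid. Take Rxy, Ryz and set V(s)={w : Rxw}. Then □s at x, so □□s at x, so □s at y, so s at z, i.e. Rxz.

□s → □□s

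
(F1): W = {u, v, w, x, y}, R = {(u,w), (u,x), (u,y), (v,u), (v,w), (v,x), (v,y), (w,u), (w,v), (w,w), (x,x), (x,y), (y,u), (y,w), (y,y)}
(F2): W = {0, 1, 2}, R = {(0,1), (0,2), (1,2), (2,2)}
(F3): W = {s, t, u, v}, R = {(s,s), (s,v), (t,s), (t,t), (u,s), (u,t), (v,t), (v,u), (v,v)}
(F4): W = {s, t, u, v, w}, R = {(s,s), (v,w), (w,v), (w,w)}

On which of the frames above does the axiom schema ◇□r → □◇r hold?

(F2), (F3), (F4)

The schema corresponds to convergence: ∀x ∀y ∀z (Rxy ∧ Rxz → ∃w (Ryw ∧ Rzw)).
(F1): fails — Ruw and Rux but w and x have no common successor.
(F2): holds.
(F3): holds.
(F4): holds.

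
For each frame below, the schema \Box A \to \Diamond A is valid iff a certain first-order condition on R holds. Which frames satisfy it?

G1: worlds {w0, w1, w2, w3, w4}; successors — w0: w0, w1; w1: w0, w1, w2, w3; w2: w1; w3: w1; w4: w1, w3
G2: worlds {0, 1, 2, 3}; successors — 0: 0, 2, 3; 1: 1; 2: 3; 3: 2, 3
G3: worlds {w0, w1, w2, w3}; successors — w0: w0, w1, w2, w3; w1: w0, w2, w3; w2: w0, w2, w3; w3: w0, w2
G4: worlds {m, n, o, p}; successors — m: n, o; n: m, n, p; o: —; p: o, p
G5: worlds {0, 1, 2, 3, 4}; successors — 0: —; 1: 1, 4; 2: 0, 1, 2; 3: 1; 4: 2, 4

This is the axiom for seriality; its first-order frame correspondent is \forall x \exists y Rxy.
G1: holds.
G2: holds.
G3: holds.
G4: fails — world o has no successor.
G5: fails — world 0 has no successor.
Valid on: G1, G2, G3.

G1, G2, G3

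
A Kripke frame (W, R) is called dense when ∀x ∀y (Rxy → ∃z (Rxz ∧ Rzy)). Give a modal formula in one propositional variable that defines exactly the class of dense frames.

□□r → □r

The condition is density. The C4 schema □□r → □r defines it.
Suppose □□r→□r is valid. Take Rxy and set V(r)={w : xR²w}. Then □□r at x, so □r at x, so r at y, i.e. ∃z(Rxz∧Rzy).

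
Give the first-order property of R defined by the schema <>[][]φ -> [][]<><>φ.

forall x forall y forall z ((xRy & x R^2 z) -> exists w (y R^2 w & z R^2 w))

This is a Sahlqvist (Geach-type) schema ◇^1□^2φ → □^2◇^2φ.
Minimal-valuation argument: fix x; take any y with xR^1y and any z with xR^2z. Set V(φ) to the set of worlds R-reachable from y in exactly 2 steps. Then □^2φ holds at y, so the antecedent holds at x; validity forces ◇^2φ at z, giving a w with zR^2w and yR^2w.
First-order correspondent: forall x forall y forall z ((xRy & x R^2 z) -> exists w (y R^2 w & z R^2 w)).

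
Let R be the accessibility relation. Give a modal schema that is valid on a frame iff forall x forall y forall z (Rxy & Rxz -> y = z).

This is partial functionality; the standard corresponding axiom is CD: ◇ψ → □ψ.

◇ψ → □ψ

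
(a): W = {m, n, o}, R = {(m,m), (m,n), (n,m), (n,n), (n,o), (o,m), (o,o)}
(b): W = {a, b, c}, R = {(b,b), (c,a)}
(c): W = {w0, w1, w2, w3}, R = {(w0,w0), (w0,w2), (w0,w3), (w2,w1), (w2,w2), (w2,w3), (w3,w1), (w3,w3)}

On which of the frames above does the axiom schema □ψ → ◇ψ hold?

(a)

This is the axiom for seriality; its first-order frame correspondent is ∀x ∃y Rxy.
(a): ✓.
(b): fails — world a has no successor.
(c): fails — world w1 has no successor.
Valid on: (a).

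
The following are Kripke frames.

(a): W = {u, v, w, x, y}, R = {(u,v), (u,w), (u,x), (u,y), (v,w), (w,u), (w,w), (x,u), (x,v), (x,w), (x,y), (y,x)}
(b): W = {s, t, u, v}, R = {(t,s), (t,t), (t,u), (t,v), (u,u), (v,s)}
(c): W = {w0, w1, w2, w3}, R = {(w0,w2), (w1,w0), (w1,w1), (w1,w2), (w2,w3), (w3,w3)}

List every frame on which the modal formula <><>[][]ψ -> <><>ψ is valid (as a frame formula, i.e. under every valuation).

The schema corresponds to a generalized confluence (Geach) condition: forall x forall y (x R^2 y -> exists w (y R^2 w & x R^2 w)).
(a): satisfies the condition.
(b): fails — tR²s but no w with sR²w and tR²w.
(c): satisfies the condition.
Valid on: (a), (c).

(a), (c)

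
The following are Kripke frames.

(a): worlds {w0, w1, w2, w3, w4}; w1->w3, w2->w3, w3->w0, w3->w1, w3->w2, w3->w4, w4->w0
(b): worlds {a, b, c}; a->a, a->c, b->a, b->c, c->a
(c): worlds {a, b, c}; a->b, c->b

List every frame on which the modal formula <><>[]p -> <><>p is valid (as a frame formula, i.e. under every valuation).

(b), (c)

Frame correspondent (Sahlqvist): forall x forall y (x R^2 y -> exists w (yRw & x R^2 w)) — i.e. a generalized confluence (Geach) condition.
(a): fails — w1R²w0 but no w with w0Rw and w1R²w.
(b): satisfies the condition.
(c): satisfies the condition.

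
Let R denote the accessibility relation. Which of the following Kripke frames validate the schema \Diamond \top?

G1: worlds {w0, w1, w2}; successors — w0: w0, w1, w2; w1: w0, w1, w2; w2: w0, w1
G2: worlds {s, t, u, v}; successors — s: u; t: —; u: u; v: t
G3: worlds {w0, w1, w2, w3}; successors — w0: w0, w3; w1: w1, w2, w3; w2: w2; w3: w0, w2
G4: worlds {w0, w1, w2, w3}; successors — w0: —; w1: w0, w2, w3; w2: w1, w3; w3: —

G1, G3

The schema corresponds to seriality: \forall x \exists y Rxy.
G1: satisfies the condition.
G2: fails — world t has no successor.
G3: satisfies the condition.
G4: fails — world w0 has no successor.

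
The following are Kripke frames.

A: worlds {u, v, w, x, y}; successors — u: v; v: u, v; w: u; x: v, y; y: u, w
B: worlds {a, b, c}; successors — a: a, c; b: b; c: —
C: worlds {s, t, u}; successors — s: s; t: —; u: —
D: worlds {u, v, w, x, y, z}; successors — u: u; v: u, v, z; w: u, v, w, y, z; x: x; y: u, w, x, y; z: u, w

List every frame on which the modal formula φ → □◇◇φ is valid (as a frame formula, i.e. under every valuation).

The schema corresponds to a generalized confluence (Geach) condition: ∀x ∀z (xRz → ∃w (x = w ∧ zR²w)).
A: fails — wRu but no t with w=t and uR²t.
B: fails — aRc but no w with a=w and cR²w.
C: condition met.
D: fails — vRu but no t with v=t and uR²t.

C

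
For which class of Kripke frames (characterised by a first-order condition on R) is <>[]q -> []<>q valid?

convergence: forall x forall y forall z (Rxy & Rxz -> exists w (Ryw & Rzw))

Suppose ◇□q→□◇q is valid. Take Rxy, Rxz and set V(q)={w : Ryw}. Then □q at y so ◇□q at x, so □◇q at x, so ◇q at z, giving w with Rzw and Ryw.
Conversely, any frame satisfying forall x forall y forall z (Rxy & Rxz -> exists w (Ryw & Rzw)) validates the schema.
So the correspondent is convergence.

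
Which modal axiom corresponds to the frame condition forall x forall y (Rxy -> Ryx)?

The condition is symmetry. The B schema r → □◇r defines it.
Suppose r→□◇r is valid. Take Rxy and set V(r)={x}. Then r at x, so □◇r at x, so ◇r at y, so some z with Ryz has r; z=x, i.e. Ryx.

r → □◇r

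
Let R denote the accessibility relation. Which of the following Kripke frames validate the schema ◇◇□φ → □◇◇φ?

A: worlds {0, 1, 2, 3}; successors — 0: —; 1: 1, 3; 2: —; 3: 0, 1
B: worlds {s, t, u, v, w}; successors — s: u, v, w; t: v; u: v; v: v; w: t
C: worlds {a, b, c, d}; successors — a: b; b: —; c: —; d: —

The schema corresponds to a generalized confluence (Geach) condition: ∀x ∀y ∀z ((xR²y ∧ xRz) → ∃w (yRw ∧ zR²w)).
A: fails — 1R²0, 1R1 but no w with 0Rw and 1R²w.
B: ✓.
C: ✓.
Valid on: B, C.

B, C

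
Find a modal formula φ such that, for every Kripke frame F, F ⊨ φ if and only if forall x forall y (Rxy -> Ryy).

□(□r → r)

The condition is shift-reflexivity. The T□ schema □(□r → r) defines it.
Suppose □(□r→r) is valid. Take Rxy and set V(r)={w : Ryw}. Then at y, □r holds; since □(□r→r) at x, □r→r at y, so r at y, i.e. Ryy.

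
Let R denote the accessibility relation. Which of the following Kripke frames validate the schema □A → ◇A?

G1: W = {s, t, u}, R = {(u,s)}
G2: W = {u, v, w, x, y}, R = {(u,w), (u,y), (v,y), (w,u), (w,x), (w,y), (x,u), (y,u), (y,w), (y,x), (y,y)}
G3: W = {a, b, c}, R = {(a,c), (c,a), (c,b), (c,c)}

G2

The schema corresponds to seriality: ∀x ∃y Rxy.
G1: fails — world s has no successor.
G2: satisfies the condition.
G3: fails — world b has no successor.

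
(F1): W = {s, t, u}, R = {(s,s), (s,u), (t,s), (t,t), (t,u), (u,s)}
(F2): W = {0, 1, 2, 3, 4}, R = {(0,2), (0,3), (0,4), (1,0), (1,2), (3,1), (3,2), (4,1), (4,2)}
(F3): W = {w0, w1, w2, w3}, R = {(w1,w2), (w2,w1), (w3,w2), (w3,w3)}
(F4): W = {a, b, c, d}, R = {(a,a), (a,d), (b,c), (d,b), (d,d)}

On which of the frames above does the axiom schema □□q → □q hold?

Frame correspondent (Sahlqvist): ∀x ∀y (Rxy → ∃z (Rxz ∧ Rzy)) — i.e. density.
(F1): holds.
(F2): fails — R10 but no z with R1z and Rz0.
(F3): fails — Rw1w2 but no z with Rw1z and Rzw2.
(F4): fails — Rbc but no z with Rbz and Rzc.

(F1)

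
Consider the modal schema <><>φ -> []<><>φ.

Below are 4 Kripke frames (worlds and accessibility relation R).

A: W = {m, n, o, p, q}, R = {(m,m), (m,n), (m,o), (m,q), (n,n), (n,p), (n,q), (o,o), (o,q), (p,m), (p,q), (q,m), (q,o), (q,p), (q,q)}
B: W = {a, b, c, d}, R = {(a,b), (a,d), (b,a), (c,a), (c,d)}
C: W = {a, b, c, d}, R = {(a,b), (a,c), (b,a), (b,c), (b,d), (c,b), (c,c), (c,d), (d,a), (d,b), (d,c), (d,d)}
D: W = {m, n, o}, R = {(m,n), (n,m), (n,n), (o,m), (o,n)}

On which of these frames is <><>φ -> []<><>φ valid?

C, D

This is the axiom for a generalized confluence (Geach) condition; its first-order frame correspondent is forall x forall y forall z ((x R^2 y & xRz) -> exists w (y = w & z R^2 w)).
A: fails — mR²n, mRo but no w with n=w and oR²w.
B: fails — aR²a, aRb but no w with a=w and bR²w.
C: condition met.
D: condition met.
Valid on: C, D.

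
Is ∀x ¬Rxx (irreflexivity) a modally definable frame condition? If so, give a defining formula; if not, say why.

No

Any modally definable frame class is closed under surjective bounded morphisms.
The 4-cycle (worlds s,t,u,v with s→t→u→v→s) is irreflexive, and the map sending every world to a single reflexive point • is a surjective bounded morphism (forth: every edge maps to (•,•); back: every world has a successor). So any modal formula valid on the 4-cycle is also valid on the reflexive point, which is not irreflexive.
So the class is not modally definable.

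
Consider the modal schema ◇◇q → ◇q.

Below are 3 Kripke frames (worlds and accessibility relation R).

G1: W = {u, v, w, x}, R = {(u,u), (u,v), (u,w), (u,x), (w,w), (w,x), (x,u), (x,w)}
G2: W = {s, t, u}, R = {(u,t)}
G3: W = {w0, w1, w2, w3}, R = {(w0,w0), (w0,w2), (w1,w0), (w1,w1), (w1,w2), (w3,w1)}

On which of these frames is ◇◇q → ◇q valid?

G2

Frame correspondent (Sahlqvist): ∀x ∀y ∀z (Rxy ∧ Ryz → Rxz) — i.e. transitivity.
G1: fails — Rxw and Rwx but not Rxx.
G2: holds.
G3: fails — Rw3w1 and Rw1w2 but not Rw3w2.
Valid on: G2.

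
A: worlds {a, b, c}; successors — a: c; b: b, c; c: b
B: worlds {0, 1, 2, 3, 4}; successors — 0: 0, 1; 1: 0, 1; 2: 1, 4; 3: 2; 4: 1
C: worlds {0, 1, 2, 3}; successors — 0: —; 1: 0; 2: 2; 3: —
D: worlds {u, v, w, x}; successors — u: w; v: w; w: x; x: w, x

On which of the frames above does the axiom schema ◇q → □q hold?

Frame correspondent (Sahlqvist): ∀x ∀y ∀z (Rxy ∧ Rxz → y = z) — i.e. partial functionality.
A: fails — b sees both b and c.
B: fails — 0 sees both 0 and 1.
C: satisfies the condition.
D: fails — x sees both w and x.
Valid on: C.

C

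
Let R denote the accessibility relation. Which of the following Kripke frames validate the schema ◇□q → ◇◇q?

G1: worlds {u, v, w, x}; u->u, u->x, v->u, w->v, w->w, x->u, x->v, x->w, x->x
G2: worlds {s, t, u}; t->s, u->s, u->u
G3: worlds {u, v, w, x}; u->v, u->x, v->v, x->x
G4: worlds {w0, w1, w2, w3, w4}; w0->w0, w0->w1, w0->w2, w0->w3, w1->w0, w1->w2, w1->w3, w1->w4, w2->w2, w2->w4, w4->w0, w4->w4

G1, G3

This is the axiom for a generalized confluence (Geach) condition; its first-order frame correspondent is ∀x ∀y (xRy → ∃w (yRw ∧ xR²w)).
G1: condition met.
G2: fails — tRs but no w with sRw and tR²w.
G3: condition met.
G4: fails — w0Rw3 but no w with w3Rw and w0R²w.
Valid on: G1, G3.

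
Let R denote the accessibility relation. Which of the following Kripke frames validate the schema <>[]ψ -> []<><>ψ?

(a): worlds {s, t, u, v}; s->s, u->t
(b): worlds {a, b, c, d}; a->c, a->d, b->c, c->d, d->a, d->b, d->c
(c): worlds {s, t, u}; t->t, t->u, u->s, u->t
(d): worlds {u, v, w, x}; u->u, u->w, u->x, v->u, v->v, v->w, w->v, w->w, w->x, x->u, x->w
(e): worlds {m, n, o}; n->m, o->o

(d)

This is the axiom for a generalized confluence (Geach) condition; its first-order frame correspondent is forall x forall y forall z ((xRy & xRz) -> exists w (yRw & z R^2 w)).
(a): fails — uRt, uRt but no w with tRw and tR²w.
(b): fails — aRc, aRc but no w with cRw and cR²w.
(c): fails — uRs, uRs but no w with sRw and sR²w.
(d): condition met.
(e): fails — nRm, nRm but no w with mRw and mR²w.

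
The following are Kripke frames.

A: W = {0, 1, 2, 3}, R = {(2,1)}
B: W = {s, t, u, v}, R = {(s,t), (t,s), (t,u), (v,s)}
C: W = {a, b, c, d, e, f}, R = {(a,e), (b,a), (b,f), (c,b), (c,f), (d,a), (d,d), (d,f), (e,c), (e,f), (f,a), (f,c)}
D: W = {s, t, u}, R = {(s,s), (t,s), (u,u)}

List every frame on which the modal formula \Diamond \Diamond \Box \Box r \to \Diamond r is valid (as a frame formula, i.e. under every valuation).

Frame correspondent (Sahlqvist): \forall x \forall y (x R^2 y \to \exists w (y R^2 w \wedge xRw)) — i.e. a generalized confluence (Geach) condition.
A: holds.
B: fails — sR²s but no w with sR²w and sRw.
C: fails — aR²c but no w with cR²w and aRw.
D: holds.
Valid on: A, D.

A, D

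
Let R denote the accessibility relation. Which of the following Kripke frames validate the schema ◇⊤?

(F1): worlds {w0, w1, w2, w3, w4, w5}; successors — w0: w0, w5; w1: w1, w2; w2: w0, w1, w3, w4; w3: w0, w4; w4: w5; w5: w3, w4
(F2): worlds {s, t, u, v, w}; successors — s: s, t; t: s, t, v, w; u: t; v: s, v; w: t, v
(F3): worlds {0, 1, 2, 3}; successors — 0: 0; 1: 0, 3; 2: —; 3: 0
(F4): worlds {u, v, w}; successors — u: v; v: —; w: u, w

The schema corresponds to seriality: ∀x ∃y Rxy.
(F1): satisfies the condition.
(F2): satisfies the condition.
(F3): fails — world 2 has no successor.
(F4): fails — world v has no successor.

(F1), (F2)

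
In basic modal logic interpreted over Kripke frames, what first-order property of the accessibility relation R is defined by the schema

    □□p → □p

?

density: ∀x ∀y (Rxy → ∃z (Rxz ∧ Rzy))

Suppose □□p→□p is valid. Take Rxy and set V(p)={w : xR²w}. Then □□p at x, so □p at x, so p at y, i.e. ∃z(Rxz∧Rzy).
Conversely, any frame satisfying ∀x ∀y (Rxy → ∃z (Rxz ∧ Rzy)) validates the schema.
Frame condition: ∀x ∀y (Rxy → ∃z (Rxz ∧ Rzy)).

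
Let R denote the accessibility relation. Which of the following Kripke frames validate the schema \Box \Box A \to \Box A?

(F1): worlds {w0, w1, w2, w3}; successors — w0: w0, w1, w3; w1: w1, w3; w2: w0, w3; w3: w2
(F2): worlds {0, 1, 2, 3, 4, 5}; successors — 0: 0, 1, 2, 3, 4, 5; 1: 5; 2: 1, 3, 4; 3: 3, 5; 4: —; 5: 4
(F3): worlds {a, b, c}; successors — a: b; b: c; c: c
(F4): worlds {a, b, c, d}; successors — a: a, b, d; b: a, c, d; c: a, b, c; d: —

Frame correspondent (Sahlqvist): \forall x \forall y (Rxy \to \exists z (Rxz \wedge Rzy)) — i.e. density.
(F1): fails — Rw3w2 but no z with Rw3z and Rzw2.
(F2): fails — R21 but no z with R2z and Rz1.
(F3): fails — Rab but no z with Raz and Rzb.
(F4): holds.

(F4)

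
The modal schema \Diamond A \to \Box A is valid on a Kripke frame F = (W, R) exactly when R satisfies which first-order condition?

Suppose ◇A→□A is valid. Take Rxy, Rxz and set V(A)={y}. Then ◇A at x, so □A at x, so A at z, i.e. z=y.

partial functionality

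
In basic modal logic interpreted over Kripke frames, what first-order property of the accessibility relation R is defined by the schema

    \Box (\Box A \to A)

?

Shift-reflexivity

Suppose □(□A→A) is valid. Take Rxy and set V(A)={w : Ryw}. Then at y, □A holds; since □(□A→A) at x, □A→A at y, so A at y, i.e. Ryy.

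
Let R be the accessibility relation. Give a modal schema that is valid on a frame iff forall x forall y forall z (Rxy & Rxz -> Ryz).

This is the Euclidean property; the standard corresponding axiom is 5: ◇r → □◇r.
Suppose ◇r→□◇r is valid. Take Rxy, Rxz and set V(r)={y}. Then ◇r at x, so □◇r at x, so ◇r at z, so some w with Rzw has r; w=y, i.e. Rzy. By symmetry of the argument, Ryz.

◇r → □◇r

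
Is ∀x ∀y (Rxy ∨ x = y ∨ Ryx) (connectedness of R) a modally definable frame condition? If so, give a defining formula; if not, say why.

Any modally definable frame class is closed under disjoint unions.
Take 4 disjoint single-world reflexive frames: each is trivially connected, but their disjoint union has 4 worlds with no edge between distinct components, so it is not connected.
So no modal formula (or set of formulas) defines exactly the connected frames.

Not modally definable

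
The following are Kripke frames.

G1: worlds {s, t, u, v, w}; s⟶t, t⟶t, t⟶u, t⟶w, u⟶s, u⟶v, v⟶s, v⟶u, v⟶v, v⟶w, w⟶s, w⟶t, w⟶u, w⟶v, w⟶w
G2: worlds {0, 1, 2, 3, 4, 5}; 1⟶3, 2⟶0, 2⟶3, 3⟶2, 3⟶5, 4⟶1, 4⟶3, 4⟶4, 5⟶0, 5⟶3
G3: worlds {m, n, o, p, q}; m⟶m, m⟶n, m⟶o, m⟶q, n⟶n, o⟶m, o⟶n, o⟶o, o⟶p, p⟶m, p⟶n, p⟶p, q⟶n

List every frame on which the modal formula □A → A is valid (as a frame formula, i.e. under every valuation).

none

Frame correspondent (Sahlqvist): ∀x Rxx — i.e. reflexivity.
G1: fails — world s does not see itself.
G2: fails — world 0 does not see itself.
G3: fails — world q does not see itself.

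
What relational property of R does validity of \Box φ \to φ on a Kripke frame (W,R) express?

reflexivity

Suppose □φ→φ is valid. At any x set V(φ)={w : Rxw}. Then □φ holds at x, so φ holds at x, i.e. Rxx.
Conversely, on a frame with reflexivity the schema holds at every world under every valuation.
So the correspondent is reflexivity.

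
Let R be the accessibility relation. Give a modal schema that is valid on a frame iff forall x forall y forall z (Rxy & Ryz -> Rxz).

A defining formula is □p → □□p (the 4 axiom).
Suppose □p→□□p is valid. Take Rxy, Ryz and set V(p)={w : Rxw}. Then □p at x, so □□p at x, so □p at y, so p at z, i.e. Rxz.

□p → □□p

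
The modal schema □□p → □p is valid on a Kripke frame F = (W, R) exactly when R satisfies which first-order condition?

Suppose □□p→□p is valid. Take Rxy and set V(p)={w : xR²w}. Then □□p at x, so □p at x, so p at y, i.e. ∃z(Rxz∧Rzy).
Conversely, on a frame with density the schema holds at every world under every valuation.
Frame condition: ∀x ∀y (Rxy → ∃z (Rxz ∧ Rzy)).

density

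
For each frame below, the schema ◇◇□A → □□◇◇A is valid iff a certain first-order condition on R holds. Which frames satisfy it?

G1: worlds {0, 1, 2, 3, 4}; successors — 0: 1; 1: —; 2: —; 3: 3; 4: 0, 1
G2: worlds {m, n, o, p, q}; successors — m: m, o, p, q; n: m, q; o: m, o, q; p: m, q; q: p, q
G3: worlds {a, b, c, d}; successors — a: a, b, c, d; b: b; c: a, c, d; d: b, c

G2

Frame correspondent (Sahlqvist): ∀x ∀y ∀z ((xR²y ∧ xR²z) → ∃w (yRw ∧ zR²w)) — i.e. a generalized confluence (Geach) condition.
G1: fails — 4R²1, 4R²1 but no w with 1Rw and 1R²w.
G2: ✓.
G3: fails — aR²c, aR²b but no w with cRw and bR²w.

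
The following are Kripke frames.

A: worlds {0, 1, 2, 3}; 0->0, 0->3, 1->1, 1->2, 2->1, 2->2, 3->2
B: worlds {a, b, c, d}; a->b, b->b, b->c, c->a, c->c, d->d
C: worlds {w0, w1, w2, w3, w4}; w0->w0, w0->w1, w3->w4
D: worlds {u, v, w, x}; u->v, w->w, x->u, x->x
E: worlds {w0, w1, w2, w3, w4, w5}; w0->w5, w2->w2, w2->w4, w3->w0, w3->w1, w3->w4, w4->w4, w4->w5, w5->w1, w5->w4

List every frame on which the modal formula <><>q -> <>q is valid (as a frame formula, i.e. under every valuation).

C

Frame correspondent (Sahlqvist): forall x forall y forall z (Rxy & Ryz -> Rxz) — i.e. transitivity.
A: fails — R32 and R21 but not R31.
B: fails — Rbc and Rca but not Rba.
C: satisfies the condition.
D: fails — Rxu and Ruv but not Rxv.
E: fails — Rw2w4 and Rw4w5 but not Rw2w5.
Valid on: C.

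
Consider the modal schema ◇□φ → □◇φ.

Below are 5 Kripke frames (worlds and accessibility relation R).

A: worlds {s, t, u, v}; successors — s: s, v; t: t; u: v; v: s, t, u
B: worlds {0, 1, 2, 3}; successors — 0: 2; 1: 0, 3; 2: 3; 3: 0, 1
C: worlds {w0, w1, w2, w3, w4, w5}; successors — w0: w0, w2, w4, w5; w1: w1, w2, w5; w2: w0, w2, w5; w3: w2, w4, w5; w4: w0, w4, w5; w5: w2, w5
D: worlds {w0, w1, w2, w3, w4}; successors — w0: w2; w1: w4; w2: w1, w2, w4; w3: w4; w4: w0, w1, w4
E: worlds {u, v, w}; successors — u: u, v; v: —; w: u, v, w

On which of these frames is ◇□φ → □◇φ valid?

The schema corresponds to convergence: ∀x ∀y ∀z (Rxy ∧ Rxz → ∃w (Ryw ∧ Rzw)).
A: fails — Rvt and Rvu but t and u have no common successor.
B: fails — R10 and R13 but 0 and 3 have no common successor.
C: holds.
D: fails — Rw4w4 and Rw4w0 but w4 and w0 have no common successor.
E: fails — Ruv and Ruv but v and v have no common successor.

C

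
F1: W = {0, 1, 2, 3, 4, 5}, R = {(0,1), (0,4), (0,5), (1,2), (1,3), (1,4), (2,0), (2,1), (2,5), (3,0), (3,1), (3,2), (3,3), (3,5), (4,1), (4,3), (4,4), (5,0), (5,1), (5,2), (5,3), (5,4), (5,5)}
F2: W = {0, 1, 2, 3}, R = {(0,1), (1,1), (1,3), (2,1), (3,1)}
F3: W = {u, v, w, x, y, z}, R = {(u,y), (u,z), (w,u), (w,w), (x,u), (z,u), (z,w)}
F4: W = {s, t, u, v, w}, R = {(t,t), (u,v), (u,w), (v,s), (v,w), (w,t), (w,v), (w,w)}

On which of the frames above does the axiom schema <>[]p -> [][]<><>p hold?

This is the axiom for a generalized confluence (Geach) condition; its first-order frame correspondent is forall x forall y forall z ((xRy & x R^2 z) -> exists w (yRw & z R^2 w)).
F1: condition met.
F2: condition met.
F3: fails — uRy, uR²u but no t with yRt and uR²t.
F4: fails — uRv, uR²s but no w* with vRw* and sR²w*.

F1, F2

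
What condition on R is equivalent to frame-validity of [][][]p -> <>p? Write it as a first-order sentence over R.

This is a Sahlqvist (Geach-type) schema ◇^0□^3p → □^0◇^1p.
First-order correspondent: forall x exists w (x R^3 w & xRw).

forall x exists w (x R^3 w & xRw)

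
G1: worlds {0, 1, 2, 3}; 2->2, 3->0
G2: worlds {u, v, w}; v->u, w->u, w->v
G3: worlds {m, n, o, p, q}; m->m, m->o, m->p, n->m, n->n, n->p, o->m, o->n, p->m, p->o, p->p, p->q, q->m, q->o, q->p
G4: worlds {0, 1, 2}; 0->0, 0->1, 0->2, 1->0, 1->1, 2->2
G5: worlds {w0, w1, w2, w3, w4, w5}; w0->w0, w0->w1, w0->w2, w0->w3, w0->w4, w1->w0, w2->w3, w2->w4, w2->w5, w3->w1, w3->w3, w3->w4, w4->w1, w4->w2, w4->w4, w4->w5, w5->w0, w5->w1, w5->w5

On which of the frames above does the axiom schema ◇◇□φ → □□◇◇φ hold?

This is the axiom for a generalized confluence (Geach) condition; its first-order frame correspondent is ∀x ∀y ∀z ((xR²y ∧ xR²z) → ∃w (yRw ∧ zR²w)).
G1: satisfies the condition.
G2: fails — wR²u, wR²u but no t with uRt and uR²t.
G3: satisfies the condition.
G4: fails — 0R²1, 0R²2 but no w with 1Rw and 2R²w.
G5: satisfies the condition.

G1, G3, G5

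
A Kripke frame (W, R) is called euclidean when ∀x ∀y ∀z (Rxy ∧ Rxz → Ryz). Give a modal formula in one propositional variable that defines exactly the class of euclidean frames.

The condition is the Euclidean property. The 5 schema ◇p → □◇p defines it.
Suppose ◇p→□◇p is valid. Take Rxy, Rxz and set V(p)={y}. Then ◇p at x, so □◇p at x, so ◇p at z, so some w with Rzw has p; w=y, i.e. Rzy. By symmetry of the argument, Ryz.

◇p → □◇p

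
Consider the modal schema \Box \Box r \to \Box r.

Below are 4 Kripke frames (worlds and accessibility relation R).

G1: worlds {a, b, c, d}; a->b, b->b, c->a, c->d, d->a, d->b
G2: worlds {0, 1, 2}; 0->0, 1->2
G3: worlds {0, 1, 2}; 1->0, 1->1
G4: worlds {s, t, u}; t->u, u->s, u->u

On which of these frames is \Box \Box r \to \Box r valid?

G3, G4

This is the axiom for density; its first-order frame correspondent is \forall x \forall y (Rxy \to \exists z (Rxz \wedge Rzy)).
G1: fails — Rcd but no z with Rcz and Rzd.
G2: fails — R12 but no z with R1z and Rz2.
G3: condition met.
G4: condition met.
Valid on: G3, G4.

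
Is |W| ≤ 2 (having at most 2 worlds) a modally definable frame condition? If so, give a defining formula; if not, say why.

Any modally definable frame class is closed under disjoint unions.
Any modal formula valid on each of 3 disjoint one-world frames is valid on their disjoint union (validity is preserved under disjoint unions). Each one-world frame has |W|=1≤2, but the union has |W|=3.
So the class is not modally definable.

No — not modally definable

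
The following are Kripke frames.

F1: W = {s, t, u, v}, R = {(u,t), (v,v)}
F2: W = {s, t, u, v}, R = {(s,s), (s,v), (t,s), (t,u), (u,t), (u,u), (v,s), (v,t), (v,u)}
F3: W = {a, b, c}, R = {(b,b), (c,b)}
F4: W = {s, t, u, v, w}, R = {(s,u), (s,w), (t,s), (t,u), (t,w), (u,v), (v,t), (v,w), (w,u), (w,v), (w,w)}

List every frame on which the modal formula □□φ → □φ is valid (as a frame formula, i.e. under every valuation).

F2, F3

Frame correspondent (Sahlqvist): ∀x ∀y (Rxy → ∃z (Rxz ∧ Rzy)) — i.e. density.
F1: fails — Rut but no z with Ruz and Rzt.
F2: condition met.
F3: condition met.
F4: fails — Ruv but no z with Ruz and Rzv.
Valid on: F2, F3.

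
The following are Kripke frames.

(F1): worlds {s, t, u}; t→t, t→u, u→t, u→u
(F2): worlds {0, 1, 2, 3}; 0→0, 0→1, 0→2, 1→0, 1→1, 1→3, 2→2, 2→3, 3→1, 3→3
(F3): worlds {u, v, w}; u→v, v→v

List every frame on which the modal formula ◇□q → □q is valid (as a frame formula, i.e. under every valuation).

(F1), (F3)

The schema corresponds to the Euclidean property: ∀x ∀y ∀z (Rxy ∧ Rxz → Ryz).
(F1): ✓.
(F2): fails — R02 and R00 but not R20.
(F3): ✓.
Valid on: (F1), (F3).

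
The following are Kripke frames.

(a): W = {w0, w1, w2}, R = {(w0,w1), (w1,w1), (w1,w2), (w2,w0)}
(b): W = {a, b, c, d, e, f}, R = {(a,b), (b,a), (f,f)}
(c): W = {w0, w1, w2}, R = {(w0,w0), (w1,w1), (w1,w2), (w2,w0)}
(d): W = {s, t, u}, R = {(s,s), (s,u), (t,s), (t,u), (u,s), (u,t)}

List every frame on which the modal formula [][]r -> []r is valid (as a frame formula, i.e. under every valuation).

Frame correspondent (Sahlqvist): forall x forall y (Rxy -> exists z (Rxz & Rzy)) — i.e. density.
(a): fails — Rw2w0 but no z with Rw2z and Rzw0.
(b): fails — Rab but no z with Raz and Rzb.
(c): ✓.
(d): fails — Rut but no z with Ruz and Rzt.

(c)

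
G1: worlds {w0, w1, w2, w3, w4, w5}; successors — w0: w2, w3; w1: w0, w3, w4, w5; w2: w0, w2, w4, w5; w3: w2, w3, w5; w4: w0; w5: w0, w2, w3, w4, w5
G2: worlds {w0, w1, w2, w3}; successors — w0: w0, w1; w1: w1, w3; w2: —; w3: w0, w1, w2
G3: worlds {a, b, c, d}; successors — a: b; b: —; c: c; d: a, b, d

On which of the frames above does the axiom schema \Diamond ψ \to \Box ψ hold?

none

The schema corresponds to partial functionality: \forall x \forall y \forall z (Rxy \wedge Rxz \to y = z).
G1: fails — w0 sees both w2 and w3.
G2: fails — w0 sees both w0 and w1.
G3: fails — d sees both a and b.
Valid on no frame.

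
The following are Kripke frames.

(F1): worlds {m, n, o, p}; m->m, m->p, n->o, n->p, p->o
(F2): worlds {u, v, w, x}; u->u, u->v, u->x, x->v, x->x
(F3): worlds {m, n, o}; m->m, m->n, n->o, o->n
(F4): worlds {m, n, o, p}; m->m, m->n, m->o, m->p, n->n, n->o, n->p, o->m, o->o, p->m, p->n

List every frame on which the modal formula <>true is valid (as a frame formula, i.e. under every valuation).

(F3), (F4)

The schema corresponds to seriality: forall x exists y Rxy.
(F1): fails — world o has no successor.
(F2): fails — world v has no successor.
(F3): ✓.
(F4): ✓.
Valid on: (F3), (F4).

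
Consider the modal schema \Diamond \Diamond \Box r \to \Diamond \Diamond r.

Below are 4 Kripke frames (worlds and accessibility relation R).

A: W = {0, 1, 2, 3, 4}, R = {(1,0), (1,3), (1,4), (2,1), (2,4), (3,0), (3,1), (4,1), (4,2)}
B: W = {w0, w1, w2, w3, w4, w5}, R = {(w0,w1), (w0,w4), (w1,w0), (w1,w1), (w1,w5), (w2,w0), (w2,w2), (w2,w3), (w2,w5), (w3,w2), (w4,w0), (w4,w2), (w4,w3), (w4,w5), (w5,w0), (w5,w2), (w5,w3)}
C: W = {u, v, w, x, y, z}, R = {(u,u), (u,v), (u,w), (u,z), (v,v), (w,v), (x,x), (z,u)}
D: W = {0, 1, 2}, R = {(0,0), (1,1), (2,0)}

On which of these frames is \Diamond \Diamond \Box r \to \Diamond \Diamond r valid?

C, D

The schema corresponds to a generalized confluence (Geach) condition: \forall x \forall y (x R^2 y \to \exists w (yRw \wedge x R^2 w)).
A: fails — 1R²0 but no w with 0Rw and 1R²w.
B: fails — w3R²w0 but no w with w0Rw and w3R²w.
C: holds.
D: holds.
Valid on: C, D.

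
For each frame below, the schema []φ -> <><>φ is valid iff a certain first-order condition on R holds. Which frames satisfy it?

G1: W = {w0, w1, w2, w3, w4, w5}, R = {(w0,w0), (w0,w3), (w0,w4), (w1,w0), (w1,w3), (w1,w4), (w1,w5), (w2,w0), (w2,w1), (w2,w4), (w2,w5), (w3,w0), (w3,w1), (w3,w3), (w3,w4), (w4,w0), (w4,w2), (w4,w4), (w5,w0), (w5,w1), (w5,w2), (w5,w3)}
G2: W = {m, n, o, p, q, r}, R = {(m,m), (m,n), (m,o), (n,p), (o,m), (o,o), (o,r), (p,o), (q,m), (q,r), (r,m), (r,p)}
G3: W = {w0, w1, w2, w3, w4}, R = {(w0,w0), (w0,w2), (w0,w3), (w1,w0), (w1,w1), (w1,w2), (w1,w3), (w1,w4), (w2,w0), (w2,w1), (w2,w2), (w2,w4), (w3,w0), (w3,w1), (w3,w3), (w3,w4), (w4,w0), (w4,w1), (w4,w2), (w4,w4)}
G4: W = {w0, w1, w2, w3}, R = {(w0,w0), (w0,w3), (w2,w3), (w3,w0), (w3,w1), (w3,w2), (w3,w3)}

G1, G3

This is the axiom for a generalized confluence (Geach) condition; its first-order frame correspondent is forall x exists w (xRw & x R^2 w).
G1: holds.
G2: fails — at n but no w with nRw and nR²w.
G3: holds.
G4: fails — at w1 but no w with w1Rw and w1R²w.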